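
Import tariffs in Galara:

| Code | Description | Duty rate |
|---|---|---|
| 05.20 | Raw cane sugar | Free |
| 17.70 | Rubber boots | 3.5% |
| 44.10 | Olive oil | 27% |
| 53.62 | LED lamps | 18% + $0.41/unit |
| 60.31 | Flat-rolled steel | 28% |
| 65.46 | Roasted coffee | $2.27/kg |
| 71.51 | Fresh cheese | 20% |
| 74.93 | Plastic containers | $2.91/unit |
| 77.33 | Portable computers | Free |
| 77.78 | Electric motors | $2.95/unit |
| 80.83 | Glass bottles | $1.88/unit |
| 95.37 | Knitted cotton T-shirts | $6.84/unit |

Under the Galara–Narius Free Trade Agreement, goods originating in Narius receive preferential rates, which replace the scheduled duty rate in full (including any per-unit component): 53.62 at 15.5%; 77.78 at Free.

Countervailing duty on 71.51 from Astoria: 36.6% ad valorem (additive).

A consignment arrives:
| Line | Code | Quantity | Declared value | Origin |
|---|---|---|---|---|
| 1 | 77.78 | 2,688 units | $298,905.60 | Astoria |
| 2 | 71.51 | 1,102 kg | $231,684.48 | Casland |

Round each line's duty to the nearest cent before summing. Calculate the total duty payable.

Line 1 (77.78, Astoria, 2,688 units, $298,905.60):
Base rate for 77.78 is $2.95/unit.
77.78 has an FTA preferential rate, but origin Astoria is not Narius; base rate stands.
Duty = 2,688 × $2.95 = $7,929.60.
Line 2 (71.51, Casland, 1,102 kg, $231,684.48):
Base rate for 71.51 is 20%.
The additional-duty order on 71.51 targets Astoria, not Casland; it does not apply.
Duty = $231,684.48 × 20% = $46,336.90.
Total = $7,929.60 + $46,336.90 = $54,266.50.

$54,266.50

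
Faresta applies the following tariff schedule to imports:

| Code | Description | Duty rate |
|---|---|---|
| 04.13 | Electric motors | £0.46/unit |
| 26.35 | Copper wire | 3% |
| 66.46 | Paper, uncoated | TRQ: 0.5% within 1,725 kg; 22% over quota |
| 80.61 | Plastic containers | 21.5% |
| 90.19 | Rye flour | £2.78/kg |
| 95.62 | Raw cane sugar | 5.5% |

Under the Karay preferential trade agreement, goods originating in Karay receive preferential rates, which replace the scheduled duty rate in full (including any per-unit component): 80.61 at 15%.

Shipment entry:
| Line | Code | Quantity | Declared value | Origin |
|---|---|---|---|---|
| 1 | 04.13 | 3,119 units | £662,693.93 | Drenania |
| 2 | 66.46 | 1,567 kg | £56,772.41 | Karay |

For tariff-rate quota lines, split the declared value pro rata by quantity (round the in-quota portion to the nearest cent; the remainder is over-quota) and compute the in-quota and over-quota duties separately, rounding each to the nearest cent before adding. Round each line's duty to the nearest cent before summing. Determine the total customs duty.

£1,718.60

Line 1 (04.13, Drenania, 3,119 units, £662,693.93):
Base rate for 04.13 is £0.46/unit.
Duty = 3,119 × £0.46 = £1,434.74.
Line 2 (66.46, Karay, 1,567 kg, £56,772.41):
Code 66.46 is under a tariff-rate quota (threshold 1,725 kg). Quantity 1,567 kg is within the quota, so the in-quota rate 0.5% applies to the full value.
Duty = £56,772.41 × 0.5% = £283.86.
Total = £1,434.74 + £283.86 = £1,718.60.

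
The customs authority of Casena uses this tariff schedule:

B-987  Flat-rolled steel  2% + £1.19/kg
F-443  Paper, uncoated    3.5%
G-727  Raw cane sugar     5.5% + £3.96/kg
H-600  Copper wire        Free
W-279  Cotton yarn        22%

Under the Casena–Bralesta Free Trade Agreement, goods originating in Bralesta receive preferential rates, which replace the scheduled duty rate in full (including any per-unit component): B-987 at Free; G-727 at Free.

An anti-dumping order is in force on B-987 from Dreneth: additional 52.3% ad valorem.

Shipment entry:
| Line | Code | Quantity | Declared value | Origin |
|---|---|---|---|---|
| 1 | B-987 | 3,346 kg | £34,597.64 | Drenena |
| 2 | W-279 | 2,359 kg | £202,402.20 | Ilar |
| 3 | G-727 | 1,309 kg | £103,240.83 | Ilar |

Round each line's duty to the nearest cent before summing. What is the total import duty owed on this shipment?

Line 1 (B-987, Drenena, 3,346 kg, £34,597.64):
Base rate for B-987 is 2% + £1.19/kg.
B-987 has an FTA preferential rate, but origin Drenena is not Bralesta; base rate stands.
The additional-duty order on B-987 targets Dreneth, not Drenena; it does not apply.
Duty = £34,597.64 × 2% + 3,346 × £1.19 = £4,673.69.
Line 2 (W-279, Ilar, 2,359 kg, £202,402.20):
Base rate for W-279 is 22%.
Duty = £202,402.20 × 22% = £44,528.48.
Line 3 (G-727, Ilar, 1,309 kg, £103,240.83):
Base rate for G-727 is 5.5% + £3.96/kg.
G-727 has an FTA preferential rate, but origin Ilar is not Bralesta; base rate stands.
Duty = £103,240.83 × 5.5% + 1,309 × £3.96 = £10,861.89.
Total = £4,673.69 + £44,528.48 + £10,861.89 = £60,064.06.

£60,064.06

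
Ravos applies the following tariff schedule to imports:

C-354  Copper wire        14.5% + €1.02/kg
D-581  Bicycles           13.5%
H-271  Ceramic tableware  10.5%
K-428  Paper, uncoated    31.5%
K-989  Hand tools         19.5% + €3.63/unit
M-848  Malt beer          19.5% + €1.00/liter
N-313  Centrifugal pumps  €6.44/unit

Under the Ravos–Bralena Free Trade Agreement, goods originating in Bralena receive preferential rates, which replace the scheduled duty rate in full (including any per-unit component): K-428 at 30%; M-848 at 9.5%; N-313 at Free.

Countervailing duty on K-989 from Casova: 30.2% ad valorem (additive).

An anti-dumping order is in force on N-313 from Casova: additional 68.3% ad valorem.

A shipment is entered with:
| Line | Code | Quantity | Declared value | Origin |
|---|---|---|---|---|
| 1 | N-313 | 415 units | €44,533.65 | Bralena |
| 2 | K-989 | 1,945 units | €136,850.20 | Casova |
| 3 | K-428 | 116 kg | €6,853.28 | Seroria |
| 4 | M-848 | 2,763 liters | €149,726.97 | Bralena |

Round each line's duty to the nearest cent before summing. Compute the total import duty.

€91,457.74

Line 1 (N-313, Bralena, 415 units, €44,533.65):
Base rate for N-313 is €6.44/unit.
Origin Bralena qualifies under the Ravos–Bralena agreement and N-313 is covered: preferential rate Free applies instead.
The additional-duty order on N-313 targets Casova, not Bralena; it does not apply.
Duty = €44,533.65 × 0% = €0.00.
Line 2 (K-989, Casova, 1,945 units, €136,850.20):
Base rate for K-989 is 19.5% + €3.63/unit.
Additional duty on K-989 from Casova: +30.2%. Applied ad valorem rate: 19.5% + 30.2% = 49.7%.
Duty = €136,850.20 × 49.7% + 1,945 × €3.63 = €75,074.90.
Line 3 (K-428, Seroria, 116 kg, €6,853.28):
Base rate for K-428 is 31.5%.
K-428 has an FTA preferential rate, but origin Seroria is not Bralena; base rate stands.
Duty = €6,853.28 × 31.5% = €2,158.78.
Line 4 (M-848, Bralena, 2,763 liters, €149,726.97):
Base rate for M-848 is 19.5% + €1.00/liter.
Origin Bralena qualifies under the Ravos–Bralena agreement and M-848 is covered: preferential rate 9.5% applies instead.
Duty = €149,726.97 × 9.5% = €14,224.06.
Total = €0.00 + €75,074.90 + €2,158.78 + €14,224.06 = €91,457.74.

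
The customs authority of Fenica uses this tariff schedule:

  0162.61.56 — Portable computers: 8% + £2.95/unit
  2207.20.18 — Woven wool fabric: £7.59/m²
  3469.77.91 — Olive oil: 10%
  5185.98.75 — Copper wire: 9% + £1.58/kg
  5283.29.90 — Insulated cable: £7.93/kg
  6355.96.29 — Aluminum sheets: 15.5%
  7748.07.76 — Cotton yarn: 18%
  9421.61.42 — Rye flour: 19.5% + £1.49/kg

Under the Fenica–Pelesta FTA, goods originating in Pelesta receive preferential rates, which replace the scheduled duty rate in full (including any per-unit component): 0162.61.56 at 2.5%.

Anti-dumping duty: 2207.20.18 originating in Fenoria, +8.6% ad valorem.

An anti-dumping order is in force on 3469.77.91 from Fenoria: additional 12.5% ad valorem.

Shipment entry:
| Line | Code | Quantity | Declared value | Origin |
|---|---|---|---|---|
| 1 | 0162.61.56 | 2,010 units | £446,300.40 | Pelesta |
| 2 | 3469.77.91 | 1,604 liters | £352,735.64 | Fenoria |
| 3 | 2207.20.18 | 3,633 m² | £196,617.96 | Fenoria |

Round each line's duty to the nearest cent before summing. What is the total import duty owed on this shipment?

£135,006.64

Line 1 (0162.61.56, Pelesta, 2,010 units, £446,300.40):
Base rate for 0162.61.56 is 8% + £2.95/unit.
Origin Pelesta qualifies under the Fenica–Pelesta agreement and 0162.61.56 is covered: preferential rate 2.5% applies instead.
Duty = £446,300.40 × 2.5% = £11,157.51.
Line 2 (3469.77.91, Fenoria, 1,604 liters, £352,735.64):
Base rate for 3469.77.91 is 10%.
Additional duty on 3469.77.91 from Fenoria: +12.5%. Applied ad valorem rate: 10% + 12.5% = 22.5%.
Duty = £352,735.64 × 22.5% = £79,365.52.
Line 3 (2207.20.18, Fenoria, 3,633 m², £196,617.96):
Base rate for 2207.20.18 is £7.59/m².
Additional duty on 2207.20.18 from Fenoria: +8.6% ad valorem. Applied ad valorem rate = 8.6%.
Duty = £196,617.96 × 8.6% + 3,633 × £7.59 = £44,483.61.
Total = £11,157.51 + £79,365.52 + £44,483.61 = £135,006.64.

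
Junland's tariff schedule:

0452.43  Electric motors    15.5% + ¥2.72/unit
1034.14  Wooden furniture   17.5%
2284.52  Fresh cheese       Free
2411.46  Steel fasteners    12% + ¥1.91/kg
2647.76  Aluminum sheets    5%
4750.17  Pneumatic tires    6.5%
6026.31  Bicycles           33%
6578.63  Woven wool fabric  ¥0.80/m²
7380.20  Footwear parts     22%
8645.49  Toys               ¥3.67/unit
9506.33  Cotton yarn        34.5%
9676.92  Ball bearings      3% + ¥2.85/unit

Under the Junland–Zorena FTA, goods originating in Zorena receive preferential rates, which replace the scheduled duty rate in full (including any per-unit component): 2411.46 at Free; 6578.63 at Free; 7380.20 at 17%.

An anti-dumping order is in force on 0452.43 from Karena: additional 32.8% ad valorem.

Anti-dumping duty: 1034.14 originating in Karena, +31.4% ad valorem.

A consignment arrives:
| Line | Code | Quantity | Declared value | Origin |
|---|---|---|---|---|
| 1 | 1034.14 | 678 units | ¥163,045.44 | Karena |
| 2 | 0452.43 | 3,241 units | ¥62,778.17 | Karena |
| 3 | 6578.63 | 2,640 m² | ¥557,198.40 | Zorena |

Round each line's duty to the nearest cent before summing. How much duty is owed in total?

¥118,866.60

Line 1 (1034.14, Karena, 678 units, ¥163,045.44):
Base rate for 1034.14 is 17.5%.
Additional duty on 1034.14 from Karena: +31.4%. Applied ad valorem rate: 17.5% + 31.4% = 48.9%.
Duty = ¥163,045.44 × 48.9% = ¥79,729.22.
Line 2 (0452.43, Karena, 3,241 units, ¥62,778.17):
Base rate for 0452.43 is 15.5% + ¥2.72/unit.
Additional duty on 0452.43 from Karena: +32.8%. Applied ad valorem rate: 15.5% + 32.8% = 48.3%.
Duty = ¥62,778.17 × 48.3% + 3,241 × ¥2.72 = ¥39,137.38.
Line 3 (6578.63, Zorena, 2,640 m², ¥557,198.40):
Base rate for 6578.63 is ¥0.80/m².
Origin Zorena qualifies under the Junland–Zorena agreement and 6578.63 is covered: preferential rate Free applies instead.
Duty = ¥557,198.40 × 0% = ¥0.00.
Total = ¥79,729.22 + ¥39,137.38 + ¥0.00 = ¥118,866.60.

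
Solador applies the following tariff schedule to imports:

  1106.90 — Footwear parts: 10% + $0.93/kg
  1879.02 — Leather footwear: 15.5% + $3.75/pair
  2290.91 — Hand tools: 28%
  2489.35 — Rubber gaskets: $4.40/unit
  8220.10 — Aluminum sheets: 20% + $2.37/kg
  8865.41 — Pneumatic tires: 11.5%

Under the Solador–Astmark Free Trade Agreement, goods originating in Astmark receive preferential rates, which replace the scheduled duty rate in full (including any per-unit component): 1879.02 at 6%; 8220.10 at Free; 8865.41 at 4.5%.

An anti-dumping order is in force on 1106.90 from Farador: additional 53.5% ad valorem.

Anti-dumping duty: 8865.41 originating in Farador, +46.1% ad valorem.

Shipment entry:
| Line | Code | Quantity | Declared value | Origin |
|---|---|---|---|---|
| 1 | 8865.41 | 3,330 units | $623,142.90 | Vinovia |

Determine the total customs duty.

$71,661.43

Line 1 (8865.41, Vinovia, 3,330 units, $623,142.90):
Base rate for 8865.41 is 11.5%.
8865.41 has an FTA preferential rate, but origin Vinovia is not Astmark; base rate stands.
The additional-duty order on 8865.41 targets Farador, not Vinovia; it does not apply.
Duty = $623,142.90 × 11.5% = $71,661.43.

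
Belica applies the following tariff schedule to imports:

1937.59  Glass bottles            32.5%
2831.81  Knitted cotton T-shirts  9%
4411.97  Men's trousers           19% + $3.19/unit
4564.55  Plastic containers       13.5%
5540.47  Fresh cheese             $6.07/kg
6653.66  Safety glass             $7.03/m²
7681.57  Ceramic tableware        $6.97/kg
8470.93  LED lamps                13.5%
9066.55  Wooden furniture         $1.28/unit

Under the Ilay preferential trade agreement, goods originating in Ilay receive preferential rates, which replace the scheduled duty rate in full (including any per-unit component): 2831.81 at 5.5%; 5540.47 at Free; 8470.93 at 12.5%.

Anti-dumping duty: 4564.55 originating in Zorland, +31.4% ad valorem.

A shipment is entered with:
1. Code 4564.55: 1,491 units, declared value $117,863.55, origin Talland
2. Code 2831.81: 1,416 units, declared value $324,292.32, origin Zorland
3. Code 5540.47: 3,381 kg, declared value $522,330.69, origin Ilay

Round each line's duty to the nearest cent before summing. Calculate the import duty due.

Line 1 (4564.55, Talland, 1,491 units, $117,863.55):
Base rate for 4564.55 is 13.5%.
The additional-duty order on 4564.55 targets Zorland, not Talland; it does not apply.
Duty = $117,863.55 × 13.5% = $15,911.58.
Line 2 (2831.81, Zorland, 1,416 units, $324,292.32):
Base rate for 2831.81 is 9%.
2831.81 has an FTA preferential rate, but origin Zorland is not Ilay; base rate stands.
Duty = $324,292.32 × 9% = $29,186.31.
Line 3 (5540.47, Ilay, 3,381 kg, $522,330.69):
Base rate for 5540.47 is $6.07/kg.
Origin Ilay qualifies under the Belica–Ilay agreement and 5540.47 is covered: preferential rate Free applies instead.
Duty = $522,330.69 × 0% = $0.00.
Total = $15,911.58 + $29,186.31 + $0.00 = $45,097.89.

$45,097.89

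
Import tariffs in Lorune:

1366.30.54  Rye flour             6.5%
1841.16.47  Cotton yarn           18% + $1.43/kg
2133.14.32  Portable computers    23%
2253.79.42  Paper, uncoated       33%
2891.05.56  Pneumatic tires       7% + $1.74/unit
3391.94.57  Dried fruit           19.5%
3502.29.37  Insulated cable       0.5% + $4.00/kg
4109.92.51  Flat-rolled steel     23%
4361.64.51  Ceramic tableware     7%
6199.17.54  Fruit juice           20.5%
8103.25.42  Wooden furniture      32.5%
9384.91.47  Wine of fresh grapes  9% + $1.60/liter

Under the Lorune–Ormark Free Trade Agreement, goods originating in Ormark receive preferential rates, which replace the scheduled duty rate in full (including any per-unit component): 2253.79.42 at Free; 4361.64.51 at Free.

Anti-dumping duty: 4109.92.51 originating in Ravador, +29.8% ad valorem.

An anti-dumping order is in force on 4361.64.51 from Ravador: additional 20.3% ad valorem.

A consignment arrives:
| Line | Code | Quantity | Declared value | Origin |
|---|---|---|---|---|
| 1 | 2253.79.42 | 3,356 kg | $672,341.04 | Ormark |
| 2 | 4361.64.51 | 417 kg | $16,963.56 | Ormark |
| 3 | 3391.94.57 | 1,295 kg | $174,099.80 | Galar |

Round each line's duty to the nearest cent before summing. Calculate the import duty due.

$33,949.46

Line 1 (2253.79.42, Ormark, 3,356 kg, $672,341.04):
Base rate for 2253.79.42 is 33%.
Origin Ormark qualifies under the Lorune–Ormark agreement and 2253.79.42 is covered: preferential rate Free applies instead.
Duty = $672,341.04 × 0% = $0.00.
Line 2 (4361.64.51, Ormark, 417 kg, $16,963.56):
Base rate for 4361.64.51 is 7%.
Origin Ormark qualifies under the Lorune–Ormark agreement and 4361.64.51 is covered: preferential rate Free applies instead.
The additional-duty order on 4361.64.51 targets Ravador, not Ormark; it does not apply.
Duty = $16,963.56 × 0% = $0.00.
Line 3 (3391.94.57, Galar, 1,295 kg, $174,099.80):
Base rate for 3391.94.57 is 19.5%.
Duty = $174,099.80 × 19.5% = $33,949.46.
Total = $0.00 + $0.00 + $33,949.46 = $33,949.46.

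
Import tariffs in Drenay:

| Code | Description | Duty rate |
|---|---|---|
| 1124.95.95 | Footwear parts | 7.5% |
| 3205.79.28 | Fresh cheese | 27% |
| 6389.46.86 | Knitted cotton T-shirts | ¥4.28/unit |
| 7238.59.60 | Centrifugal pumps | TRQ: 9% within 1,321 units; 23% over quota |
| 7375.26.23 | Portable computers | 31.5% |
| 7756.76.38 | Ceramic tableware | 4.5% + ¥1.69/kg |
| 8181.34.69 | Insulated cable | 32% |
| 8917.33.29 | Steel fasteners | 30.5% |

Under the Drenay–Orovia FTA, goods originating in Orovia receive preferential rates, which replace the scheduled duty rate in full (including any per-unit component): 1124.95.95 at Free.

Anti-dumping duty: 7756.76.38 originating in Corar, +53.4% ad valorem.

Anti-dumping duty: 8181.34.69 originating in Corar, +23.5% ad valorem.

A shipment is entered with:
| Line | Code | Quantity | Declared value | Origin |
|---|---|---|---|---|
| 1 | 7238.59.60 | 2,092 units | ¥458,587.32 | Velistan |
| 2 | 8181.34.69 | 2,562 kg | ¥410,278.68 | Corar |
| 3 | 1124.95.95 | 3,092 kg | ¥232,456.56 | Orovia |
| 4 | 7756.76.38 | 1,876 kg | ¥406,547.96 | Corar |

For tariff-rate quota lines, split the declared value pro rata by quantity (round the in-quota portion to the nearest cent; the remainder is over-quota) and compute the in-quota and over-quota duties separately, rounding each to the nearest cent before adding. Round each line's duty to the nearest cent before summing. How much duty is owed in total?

Line 1 (7238.59.60, Velistan, 2,092 units, ¥458,587.32):
Code 7238.59.60 is under a tariff-rate quota (threshold 1,321 units). In-quota: 1,321 units at 9%; over-quota: 771 units at 23%.
Pro-rata value split: in-quota = ¥458,587.32 × 1,321/2,092 = ¥289,576.41; over-quota = ¥458,587.32 − ¥289,576.41 = ¥169,010.91.
In-quota duty = ¥289,576.41 × 9% = ¥26,061.88. Over-quota duty = ¥169,010.91 × 23% = ¥38,872.51.
Line duty = ¥26,061.88 + ¥38,872.51 = ¥64,934.39.
Line 2 (8181.34.69, Corar, 2,562 kg, ¥410,278.68):
Base rate for 8181.34.69 is 32%.
Additional duty on 8181.34.69 from Corar: +23.5%. Applied ad valorem rate: 32% + 23.5% = 55.5%.
Duty = ¥410,278.68 × 55.5% = ¥227,704.67.
Line 3 (1124.95.95, Orovia, 3,092 kg, ¥232,456.56):
Base rate for 1124.95.95 is 7.5%.
Origin Orovia qualifies under the Drenay–Orovia agreement and 1124.95.95 is covered: preferential rate Free applies instead.
Duty = ¥232,456.56 × 0% = ¥0.00.
Line 4 (7756.76.38, Corar, 1,876 kg, ¥406,547.96):
Base rate for 7756.76.38 is 4.5% + ¥1.69/kg.
Additional duty on 7756.76.38 from Corar: +53.4%. Applied ad valorem rate: 4.5% + 53.4% = 57.9%.
Duty = ¥406,547.96 × 57.9% + 1,876 × ¥1.69 = ¥238,561.71.
Total = ¥64,934.39 + ¥227,704.67 + ¥0.00 + ¥238,561.71 = ¥531,200.77.

¥531,200.77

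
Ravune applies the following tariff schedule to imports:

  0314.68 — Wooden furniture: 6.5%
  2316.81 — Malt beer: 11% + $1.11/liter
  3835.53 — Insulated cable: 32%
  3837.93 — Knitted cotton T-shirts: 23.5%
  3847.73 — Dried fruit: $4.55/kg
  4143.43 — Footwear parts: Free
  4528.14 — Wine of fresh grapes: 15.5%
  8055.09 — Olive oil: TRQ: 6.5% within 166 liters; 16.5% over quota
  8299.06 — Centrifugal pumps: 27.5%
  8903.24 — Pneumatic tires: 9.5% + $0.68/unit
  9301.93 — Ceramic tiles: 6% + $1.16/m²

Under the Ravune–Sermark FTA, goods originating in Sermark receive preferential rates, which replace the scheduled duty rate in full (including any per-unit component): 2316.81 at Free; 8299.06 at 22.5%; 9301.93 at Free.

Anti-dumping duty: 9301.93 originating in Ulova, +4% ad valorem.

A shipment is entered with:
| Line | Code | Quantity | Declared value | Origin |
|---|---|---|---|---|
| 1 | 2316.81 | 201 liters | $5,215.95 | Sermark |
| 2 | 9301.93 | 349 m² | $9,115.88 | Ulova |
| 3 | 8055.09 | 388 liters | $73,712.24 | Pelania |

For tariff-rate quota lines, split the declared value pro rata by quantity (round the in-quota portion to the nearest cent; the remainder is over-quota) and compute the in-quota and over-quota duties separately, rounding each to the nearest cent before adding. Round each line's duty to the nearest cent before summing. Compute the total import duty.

$10,325.28

Line 1 (2316.81, Sermark, 201 liters, $5,215.95):
Base rate for 2316.81 is 11% + $1.11/liter.
Origin Sermark qualifies under the Ravune–Sermark agreement and 2316.81 is covered: preferential rate Free applies instead.
Duty = $5,215.95 × 0% = $0.00.
Line 2 (9301.93, Ulova, 349 m², $9,115.88):
Base rate for 9301.93 is 6% + $1.16/m².
9301.93 has an FTA preferential rate, but origin Ulova is not Sermark; base rate stands.
Additional duty on 9301.93 from Ulova: +4%. Applied ad valorem rate: 6% + 4% = 10%.
Duty = $9,115.88 × 10% + 349 × $1.16 = $1,316.43.
Line 3 (8055.09, Pelania, 388 liters, $73,712.24):
Code 8055.09 is under a tariff-rate quota (threshold 166 liters). In-quota: 166 liters at 6.5%; over-quota: 222 liters at 16.5%.
Pro-rata value split: in-quota = $73,712.24 × 166/388 = $31,536.68; over-quota = $73,712.24 − $31,536.68 = $42,175.56.
In-quota duty = $31,536.68 × 6.5% = $2,049.88. Over-quota duty = $42,175.56 × 16.5% = $6,958.97.
Line duty = $2,049.88 + $6,958.97 = $9,008.85.
Total = $0.00 + $1,316.43 + $9,008.85 = $10,325.28.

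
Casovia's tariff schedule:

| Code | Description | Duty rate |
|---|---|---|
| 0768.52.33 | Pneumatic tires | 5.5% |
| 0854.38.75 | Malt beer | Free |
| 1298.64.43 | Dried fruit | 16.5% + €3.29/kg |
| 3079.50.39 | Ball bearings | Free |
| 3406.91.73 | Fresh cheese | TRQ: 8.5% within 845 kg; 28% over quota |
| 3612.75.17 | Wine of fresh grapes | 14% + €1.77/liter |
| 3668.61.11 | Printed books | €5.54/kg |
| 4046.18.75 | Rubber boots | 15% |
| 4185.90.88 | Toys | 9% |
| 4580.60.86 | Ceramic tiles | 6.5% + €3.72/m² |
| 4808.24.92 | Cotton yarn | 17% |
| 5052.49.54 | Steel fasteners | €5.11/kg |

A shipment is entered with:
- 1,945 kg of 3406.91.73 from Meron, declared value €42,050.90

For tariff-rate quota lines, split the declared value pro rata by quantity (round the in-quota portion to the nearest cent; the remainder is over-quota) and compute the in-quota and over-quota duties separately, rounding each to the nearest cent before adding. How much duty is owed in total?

Line 1 (3406.91.73, Meron, 1,945 kg, €42,050.90):
Code 3406.91.73 is under a tariff-rate quota (threshold 845 kg). In-quota: 845 kg at 8.5%; over-quota: 1,100 kg at 28%.
Pro-rata value split: in-quota = €42,050.90 × 845/1,945 = €18,268.90; over-quota = €42,050.90 − €18,268.90 = €23,782.00.
In-quota duty = €18,268.90 × 8.5% = €1,552.86. Over-quota duty = €23,782.00 × 28% = €6,658.96.
Line duty = €1,552.86 + €6,658.96 = €8,211.82.

€8,211.82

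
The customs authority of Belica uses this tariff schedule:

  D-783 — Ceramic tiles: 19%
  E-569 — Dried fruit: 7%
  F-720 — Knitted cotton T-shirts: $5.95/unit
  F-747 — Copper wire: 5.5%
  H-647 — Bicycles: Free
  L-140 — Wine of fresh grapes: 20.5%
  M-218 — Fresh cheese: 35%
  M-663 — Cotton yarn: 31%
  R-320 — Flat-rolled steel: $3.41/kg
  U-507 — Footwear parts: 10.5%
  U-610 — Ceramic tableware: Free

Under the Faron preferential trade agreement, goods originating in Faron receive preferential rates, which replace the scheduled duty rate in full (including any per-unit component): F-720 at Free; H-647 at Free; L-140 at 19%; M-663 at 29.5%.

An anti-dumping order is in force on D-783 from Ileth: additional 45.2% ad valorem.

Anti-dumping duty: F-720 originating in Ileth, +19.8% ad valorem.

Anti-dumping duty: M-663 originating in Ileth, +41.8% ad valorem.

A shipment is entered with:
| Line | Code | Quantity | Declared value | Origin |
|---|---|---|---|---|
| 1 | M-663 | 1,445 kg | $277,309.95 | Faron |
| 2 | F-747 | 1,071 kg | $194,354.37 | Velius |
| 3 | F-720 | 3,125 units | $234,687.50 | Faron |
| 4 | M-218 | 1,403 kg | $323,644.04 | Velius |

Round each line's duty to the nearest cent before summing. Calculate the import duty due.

$205,771.34

Line 1 (M-663, Faron, 1,445 kg, $277,309.95):
Base rate for M-663 is 31%.
Origin Faron qualifies under the Belica–Faron agreement and M-663 is covered: preferential rate 29.5% applies instead.
The additional-duty order on M-663 targets Ileth, not Faron; it does not apply.
Duty = $277,309.95 × 29.5% = $81,806.44.
Line 2 (F-747, Velius, 1,071 kg, $194,354.37):
Base rate for F-747 is 5.5%.
Duty = $194,354.37 × 5.5% = $10,689.49.
Line 3 (F-720, Faron, 3,125 units, $234,687.50):
Base rate for F-720 is $5.95/unit.
Origin Faron qualifies under the Belica–Faron agreement and F-720 is covered: preferential rate Free applies instead.
The additional-duty order on F-720 targets Ileth, not Faron; it does not apply.
Duty = $234,687.50 × 0% = $0.00.
Line 4 (M-218, Velius, 1,403 kg, $323,644.04):
Base rate for M-218 is 35%.
Duty = $323,644.04 × 35% = $113,275.41.
Total = $81,806.44 + $10,689.49 + $0.00 + $113,275.41 = $205,771.34.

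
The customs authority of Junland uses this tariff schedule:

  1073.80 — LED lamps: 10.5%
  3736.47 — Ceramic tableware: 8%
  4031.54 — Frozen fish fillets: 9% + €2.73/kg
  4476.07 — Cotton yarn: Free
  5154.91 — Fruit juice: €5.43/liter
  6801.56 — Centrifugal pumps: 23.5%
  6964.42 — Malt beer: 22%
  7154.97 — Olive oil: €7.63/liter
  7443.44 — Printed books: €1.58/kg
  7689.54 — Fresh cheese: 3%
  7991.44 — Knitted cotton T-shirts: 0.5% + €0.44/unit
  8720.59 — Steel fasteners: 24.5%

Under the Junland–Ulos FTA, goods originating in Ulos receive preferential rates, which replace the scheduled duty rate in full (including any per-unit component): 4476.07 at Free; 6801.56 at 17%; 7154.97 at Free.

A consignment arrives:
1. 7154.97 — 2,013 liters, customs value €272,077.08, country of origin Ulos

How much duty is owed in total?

€0.00

Line 1 (7154.97, Ulos, 2,013 liters, €272,077.08):
Base rate for 7154.97 is €7.63/liter.
Origin Ulos qualifies under the Junland–Ulos agreement and 7154.97 is covered: preferential rate Free applies instead.
Duty = €272,077.08 × 0% = €0.00.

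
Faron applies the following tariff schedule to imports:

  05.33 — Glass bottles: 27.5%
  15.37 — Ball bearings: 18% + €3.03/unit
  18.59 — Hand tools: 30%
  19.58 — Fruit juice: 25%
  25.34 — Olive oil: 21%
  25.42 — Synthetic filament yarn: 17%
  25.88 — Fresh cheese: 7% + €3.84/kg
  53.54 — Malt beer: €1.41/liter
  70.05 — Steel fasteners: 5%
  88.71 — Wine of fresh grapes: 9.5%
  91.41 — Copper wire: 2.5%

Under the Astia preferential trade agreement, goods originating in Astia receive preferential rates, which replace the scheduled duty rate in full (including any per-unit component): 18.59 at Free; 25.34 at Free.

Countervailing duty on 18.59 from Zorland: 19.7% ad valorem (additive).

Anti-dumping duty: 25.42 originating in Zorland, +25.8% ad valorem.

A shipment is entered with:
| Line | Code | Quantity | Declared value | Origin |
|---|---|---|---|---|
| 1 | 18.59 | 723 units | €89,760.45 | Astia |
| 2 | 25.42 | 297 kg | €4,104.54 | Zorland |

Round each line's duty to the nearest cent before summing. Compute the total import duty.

€1,756.74

Line 1 (18.59, Astia, 723 units, €89,760.45):
Base rate for 18.59 is 30%.
Origin Astia qualifies under the Faron–Astia agreement and 18.59 is covered: preferential rate Free applies instead.
The additional-duty order on 18.59 targets Zorland, not Astia; it does not apply.
Duty = €89,760.45 × 0% = €0.00.
Line 2 (25.42, Zorland, 297 kg, €4,104.54):
Base rate for 25.42 is 17%.
Additional duty on 25.42 from Zorland: +25.8%. Applied ad valorem rate: 17% + 25.8% = 42.8%.
Duty = €4,104.54 × 42.8% = €1,756.74.
Total = €0.00 + €1,756.74 = €1,756.74.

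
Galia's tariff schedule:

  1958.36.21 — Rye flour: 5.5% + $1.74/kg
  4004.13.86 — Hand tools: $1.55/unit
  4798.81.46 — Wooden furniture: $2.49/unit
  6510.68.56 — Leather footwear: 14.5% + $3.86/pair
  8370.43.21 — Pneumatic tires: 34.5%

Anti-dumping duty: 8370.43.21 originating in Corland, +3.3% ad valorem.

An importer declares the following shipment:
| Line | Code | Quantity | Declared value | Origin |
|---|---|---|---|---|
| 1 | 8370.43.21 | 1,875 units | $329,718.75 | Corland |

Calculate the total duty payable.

$124,633.69

Line 1 (8370.43.21, Corland, 1,875 units, $329,718.75):
Base rate for 8370.43.21 is 34.5%.
Additional duty on 8370.43.21 from Corland: +3.3%. Applied ad valorem rate: 34.5% + 3.3% = 37.8%.
Duty = $329,718.75 × 37.8% = $124,633.69.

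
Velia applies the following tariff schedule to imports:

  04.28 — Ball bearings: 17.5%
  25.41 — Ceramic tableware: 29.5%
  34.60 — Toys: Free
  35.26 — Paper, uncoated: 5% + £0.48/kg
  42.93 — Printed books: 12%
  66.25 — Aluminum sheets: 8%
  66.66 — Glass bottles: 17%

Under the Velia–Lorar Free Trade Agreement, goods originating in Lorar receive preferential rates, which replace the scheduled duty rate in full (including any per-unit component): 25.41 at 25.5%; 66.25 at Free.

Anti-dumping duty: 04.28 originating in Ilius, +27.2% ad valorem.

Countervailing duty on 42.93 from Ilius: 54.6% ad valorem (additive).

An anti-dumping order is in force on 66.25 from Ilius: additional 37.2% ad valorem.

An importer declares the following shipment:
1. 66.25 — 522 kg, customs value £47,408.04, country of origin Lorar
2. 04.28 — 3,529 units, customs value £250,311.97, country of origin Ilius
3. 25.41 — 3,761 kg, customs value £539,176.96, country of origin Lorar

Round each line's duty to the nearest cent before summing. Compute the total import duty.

Line 1 (66.25, Lorar, 522 kg, £47,408.04):
Base rate for 66.25 is 8%.
Origin Lorar qualifies under the Velia–Lorar agreement and 66.25 is covered: preferential rate Free applies instead.
The additional-duty order on 66.25 targets Ilius, not Lorar; it does not apply.
Duty = £47,408.04 × 0% = £0.00.
Line 2 (04.28, Ilius, 3,529 units, £250,311.97):
Base rate for 04.28 is 17.5%.
Additional duty on 04.28 from Ilius: +27.2%. Applied ad valorem rate: 17.5% + 27.2% = 44.7%.
Duty = £250,311.97 × 44.7% = £111,889.45.
Line 3 (25.41, Lorar, 3,761 kg, £539,176.96):
Base rate for 25.41 is 29.5%.
Origin Lorar qualifies under the Velia–Lorar agreement and 25.41 is covered: preferential rate 25.5% applies instead.
Duty = £539,176.96 × 25.5% = £137,490.12.
Total = £0.00 + £111,889.45 + £137,490.12 = £249,379.57.

£249,379.57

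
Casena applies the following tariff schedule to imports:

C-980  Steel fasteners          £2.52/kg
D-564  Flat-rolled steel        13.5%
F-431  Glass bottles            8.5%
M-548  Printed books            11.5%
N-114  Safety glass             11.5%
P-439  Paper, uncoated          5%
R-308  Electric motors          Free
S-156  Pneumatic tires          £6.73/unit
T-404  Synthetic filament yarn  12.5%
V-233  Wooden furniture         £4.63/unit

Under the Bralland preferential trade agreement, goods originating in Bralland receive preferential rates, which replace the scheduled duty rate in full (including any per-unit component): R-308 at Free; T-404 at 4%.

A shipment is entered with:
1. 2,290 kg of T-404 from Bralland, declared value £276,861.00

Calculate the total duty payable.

Line 1 (T-404, Bralland, 2,290 kg, £276,861.00):
Base rate for T-404 is 12.5%.
Origin Bralland qualifies under the Casena–Bralland agreement and T-404 is covered: preferential rate 4% applies instead.
Duty = £276,861.00 × 4% = £11,074.44.

£11,074.44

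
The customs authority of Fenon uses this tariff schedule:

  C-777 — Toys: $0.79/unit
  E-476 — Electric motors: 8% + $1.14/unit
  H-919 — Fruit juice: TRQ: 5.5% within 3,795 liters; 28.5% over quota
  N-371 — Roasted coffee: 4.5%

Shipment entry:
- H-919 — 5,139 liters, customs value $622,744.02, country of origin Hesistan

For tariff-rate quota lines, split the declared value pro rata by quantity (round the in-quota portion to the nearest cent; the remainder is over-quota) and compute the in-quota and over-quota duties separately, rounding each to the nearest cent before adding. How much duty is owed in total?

Line 1 (H-919, Hesistan, 5,139 liters, $622,744.02):
Code H-919 is under a tariff-rate quota (threshold 3,795 liters). In-quota: 3,795 liters at 5.5%; over-quota: 1,344 liters at 28.5%.
Pro-rata value split: in-quota = $622,744.02 × 3,795/5,139 = $459,878.10; over-quota = $622,744.02 − $459,878.10 = $162,865.92.
In-quota duty = $459,878.10 × 5.5% = $25,293.30. Over-quota duty = $162,865.92 × 28.5% = $46,416.79.
Line duty = $25,293.30 + $46,416.79 = $71,710.09.

$71,710.09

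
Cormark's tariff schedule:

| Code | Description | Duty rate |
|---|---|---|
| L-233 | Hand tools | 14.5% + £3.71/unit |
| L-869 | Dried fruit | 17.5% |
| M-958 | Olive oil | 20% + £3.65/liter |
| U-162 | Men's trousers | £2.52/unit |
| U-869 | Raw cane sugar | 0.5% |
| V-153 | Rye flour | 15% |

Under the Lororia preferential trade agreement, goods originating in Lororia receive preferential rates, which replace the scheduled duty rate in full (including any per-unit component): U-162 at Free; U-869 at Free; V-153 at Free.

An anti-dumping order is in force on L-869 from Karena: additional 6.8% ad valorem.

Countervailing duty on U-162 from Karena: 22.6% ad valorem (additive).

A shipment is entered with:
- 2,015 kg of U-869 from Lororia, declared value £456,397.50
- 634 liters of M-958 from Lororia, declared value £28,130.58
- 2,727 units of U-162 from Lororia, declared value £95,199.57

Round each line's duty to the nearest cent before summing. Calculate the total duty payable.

Line 1 (U-869, Lororia, 2,015 kg, £456,397.50):
Base rate for U-869 is 0.5%.
Origin Lororia qualifies under the Cormark–Lororia agreement and U-869 is covered: preferential rate Free applies instead.
Duty = £456,397.50 × 0% = £0.00.
Line 2 (M-958, Lororia, 634 liters, £28,130.58):
Base rate for M-958 is 20% + £3.65/liter.
Origin Lororia is the FTA partner but M-958 is not on the preference list; base rate stands.
Duty = £28,130.58 × 20% + 634 × £3.65 = £7,940.22.
Line 3 (U-162, Lororia, 2,727 units, £95,199.57):
Base rate for U-162 is £2.52/unit.
Origin Lororia qualifies under the Cormark–Lororia agreement and U-162 is covered: preferential rate Free applies instead.
The additional-duty order on U-162 targets Karena, not Lororia; it does not apply.
Duty = £95,199.57 × 0% = £0.00.
Total = £0.00 + £7,940.22 + £0.00 = £7,940.22.

£7,940.22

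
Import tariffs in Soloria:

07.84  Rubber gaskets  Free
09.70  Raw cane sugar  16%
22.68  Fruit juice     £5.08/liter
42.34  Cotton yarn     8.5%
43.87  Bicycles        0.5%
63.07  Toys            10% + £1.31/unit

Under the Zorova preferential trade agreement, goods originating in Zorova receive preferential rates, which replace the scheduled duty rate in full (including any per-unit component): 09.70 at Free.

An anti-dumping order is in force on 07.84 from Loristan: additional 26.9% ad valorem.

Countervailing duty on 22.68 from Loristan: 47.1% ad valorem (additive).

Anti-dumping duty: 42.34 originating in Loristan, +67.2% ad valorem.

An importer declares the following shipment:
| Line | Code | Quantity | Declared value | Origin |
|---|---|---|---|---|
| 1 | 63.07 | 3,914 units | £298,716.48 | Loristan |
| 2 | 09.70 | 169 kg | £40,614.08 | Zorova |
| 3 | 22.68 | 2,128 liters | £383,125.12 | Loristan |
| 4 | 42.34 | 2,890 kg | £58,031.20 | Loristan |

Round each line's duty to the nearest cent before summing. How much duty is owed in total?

£270,190.78

Line 1 (63.07, Loristan, 3,914 units, £298,716.48):
Base rate for 63.07 is 10% + £1.31/unit.
Duty = £298,716.48 × 10% + 3,914 × £1.31 = £34,998.99.
Line 2 (09.70, Zorova, 169 kg, £40,614.08):
Base rate for 09.70 is 16%.
Origin Zorova qualifies under the Soloria–Zorova agreement and 09.70 is covered: preferential rate Free applies instead.
Duty = £40,614.08 × 0% = £0.00.
Line 3 (22.68, Loristan, 2,128 liters, £383,125.12):
Base rate for 22.68 is £5.08/liter.
Additional duty on 22.68 from Loristan: +47.1% ad valorem. Applied ad valorem rate = 47.1%.
Duty = £383,125.12 × 47.1% + 2,128 × £5.08 = £191,262.17.
Line 4 (42.34, Loristan, 2,890 kg, £58,031.20):
Base rate for 42.34 is 8.5%.
Additional duty on 42.34 from Loristan: +67.2%. Applied ad valorem rate: 8.5% + 67.2% = 75.7%.
Duty = £58,031.20 × 75.7% = £43,929.62.
Total = £34,998.99 + £0.00 + £191,262.17 + £43,929.62 = £270,190.78.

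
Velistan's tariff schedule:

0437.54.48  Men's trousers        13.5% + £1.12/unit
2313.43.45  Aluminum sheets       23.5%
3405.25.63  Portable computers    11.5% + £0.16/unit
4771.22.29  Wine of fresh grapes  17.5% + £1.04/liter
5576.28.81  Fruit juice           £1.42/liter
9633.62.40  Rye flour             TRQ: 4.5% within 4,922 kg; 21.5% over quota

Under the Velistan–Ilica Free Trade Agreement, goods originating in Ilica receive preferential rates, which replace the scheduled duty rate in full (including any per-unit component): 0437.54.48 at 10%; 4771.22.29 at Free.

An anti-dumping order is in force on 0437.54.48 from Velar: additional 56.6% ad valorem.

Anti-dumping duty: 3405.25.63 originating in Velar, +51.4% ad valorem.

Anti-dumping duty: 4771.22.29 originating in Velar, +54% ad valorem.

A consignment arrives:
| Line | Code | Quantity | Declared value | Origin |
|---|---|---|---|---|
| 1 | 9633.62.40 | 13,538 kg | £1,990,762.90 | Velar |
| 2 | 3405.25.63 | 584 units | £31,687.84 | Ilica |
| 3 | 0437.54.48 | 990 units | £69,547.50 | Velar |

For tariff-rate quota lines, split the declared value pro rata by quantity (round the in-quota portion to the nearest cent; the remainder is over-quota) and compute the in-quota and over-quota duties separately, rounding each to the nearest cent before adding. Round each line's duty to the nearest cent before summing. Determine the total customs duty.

Line 1 (9633.62.40, Velar, 13,538 kg, £1,990,762.90):
Code 9633.62.40 is under a tariff-rate quota (threshold 4,922 kg). In-quota: 4,922 kg at 4.5%; over-quota: 8,616 kg at 21.5%.
Pro-rata value split: in-quota = £1,990,762.90 × 4,922/13,538 = £723,780.10; over-quota = £1,990,762.90 − £723,780.10 = £1,266,982.80.
In-quota duty = £723,780.10 × 4.5% = £32,570.10. Over-quota duty = £1,266,982.80 × 21.5% = £272,401.30.
Line duty = £32,570.10 + £272,401.30 = £304,971.40.
Line 2 (3405.25.63, Ilica, 584 units, £31,687.84):
Base rate for 3405.25.63 is 11.5% + £0.16/unit.
Origin Ilica is the FTA partner but 3405.25.63 is not on the preference list; base rate stands.
The additional-duty order on 3405.25.63 targets Velar, not Ilica; it does not apply.
Duty = £31,687.84 × 11.5% + 584 × £0.16 = £3,737.54.
Line 3 (0437.54.48, Velar, 990 units, £69,547.50):
Base rate for 0437.54.48 is 13.5% + £1.12/unit.
0437.54.48 has an FTA preferential rate, but origin Velar is not Ilica; base rate stands.
Additional duty on 0437.54.48 from Velar: +56.6%. Applied ad valorem rate: 13.5% + 56.6% = 70.1%.
Duty = £69,547.50 × 70.1% + 990 × £1.12 = £49,861.60.
Total = £304,971.40 + £3,737.54 + £49,861.60 = £358,570.54.

£358,570.54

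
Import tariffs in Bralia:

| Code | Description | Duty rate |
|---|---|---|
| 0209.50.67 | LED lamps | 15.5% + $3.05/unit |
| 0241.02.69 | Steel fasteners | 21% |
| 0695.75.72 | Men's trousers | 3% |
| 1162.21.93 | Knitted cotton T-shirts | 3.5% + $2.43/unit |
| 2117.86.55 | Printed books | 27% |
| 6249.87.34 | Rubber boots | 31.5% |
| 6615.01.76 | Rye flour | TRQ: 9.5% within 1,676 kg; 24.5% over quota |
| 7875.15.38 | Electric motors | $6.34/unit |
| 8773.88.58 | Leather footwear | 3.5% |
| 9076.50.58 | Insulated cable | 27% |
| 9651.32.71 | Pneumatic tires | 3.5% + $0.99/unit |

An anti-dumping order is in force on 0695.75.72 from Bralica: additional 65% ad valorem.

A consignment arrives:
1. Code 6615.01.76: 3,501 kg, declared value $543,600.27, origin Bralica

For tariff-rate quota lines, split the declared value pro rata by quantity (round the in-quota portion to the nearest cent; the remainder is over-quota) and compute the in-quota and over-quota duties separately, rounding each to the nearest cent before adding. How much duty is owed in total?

$94,147.19

Line 1 (6615.01.76, Bralica, 3,501 kg, $543,600.27):
Code 6615.01.76 is under a tariff-rate quota (threshold 1,676 kg). In-quota: 1,676 kg at 9.5%; over-quota: 1,825 kg at 24.5%.
Pro-rata value split: in-quota = $543,600.27 × 1,676/3,501 = $260,232.52; over-quota = $543,600.27 − $260,232.52 = $283,367.75.
In-quota duty = $260,232.52 × 9.5% = $24,722.09. Over-quota duty = $283,367.75 × 24.5% = $69,425.10.
Line duty = $24,722.09 + $69,425.10 = $94,147.19.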